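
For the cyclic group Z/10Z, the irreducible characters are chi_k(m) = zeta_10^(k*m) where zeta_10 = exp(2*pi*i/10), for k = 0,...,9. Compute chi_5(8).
chi_5(8) = zeta_10^40 = 1

Why: chi_5(8) = zeta_10^(5*8) = zeta_10^40. Since zeta_10^10 = 1, this equals zeta_10^0 = exp(2*pi*i*0/10) = 1.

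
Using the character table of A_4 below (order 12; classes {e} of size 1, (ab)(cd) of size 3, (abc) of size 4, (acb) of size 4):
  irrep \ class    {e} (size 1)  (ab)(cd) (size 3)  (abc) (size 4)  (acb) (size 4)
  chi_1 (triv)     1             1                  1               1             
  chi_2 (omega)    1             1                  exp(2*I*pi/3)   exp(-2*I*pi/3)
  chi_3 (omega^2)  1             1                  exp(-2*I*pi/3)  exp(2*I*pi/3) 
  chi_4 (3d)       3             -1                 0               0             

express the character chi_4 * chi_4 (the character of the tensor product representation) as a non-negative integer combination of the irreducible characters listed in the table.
chi_4 tensor chi_4 = chi_1 + chi_2 + chi_3 + 2*chi_4 (all other irreducibles have multiplicity 0).

The character of a tensor product is the pointwise product (chi_4 * chi_4)(C) = chi_4(C) * chi_4(C):
  {e}: (3)*(3), (ab)(cd): (-1)*(-1), (abc): (0)*(0), (acb): (0)*(0)
so (chi_4 * chi_4) takes values
  {e} -> 9, (ab)(cd) -> 1, (abc) -> 0, (acb) -> 0.
Now take the inner product of this character with each irreducible chi from the table, <chi_4*chi_4, chi> = (1/12) sum_C |C| (chi_4*chi_4)(C) conj(chi(C)):
  <chi_4*chi_4, chi_1> = (1/12)[1*(9)*conj(1) + 3*(1)*conj(1) + 4*(0)*conj(1) + 4*(0)*conj(1)]
      = (1/12)[(9) + (3) + (0) + (0)] = 12/12 = 1
  <chi_4*chi_4, chi_2> = (1/12)[1*(9)*conj(1) + 3*(1)*conj(1) + 4*(0)*conj(exp(2*I*pi/3)) + 4*(0)*conj(exp(-2*I*pi/3))]
      = (1/12)[(9) + (3) + (0) + (0)] = 12/12 = 1
  <chi_4*chi_4, chi_3> = (1/12)[1*(9)*conj(1) + 3*(1)*conj(1) + 4*(0)*conj(exp(-2*I*pi/3)) + 4*(0)*conj(exp(2*I*pi/3))]
      = (1/12)[(9) + (3) + (0) + (0)] = 12/12 = 1
  <chi_4*chi_4, chi_4> = (1/12)[1*(9)*conj(3) + 3*(1)*conj(-1) + 4*(0)*conj(0) + 4*(0)*conj(0)]
      = (1/12)[(27) + (-3) + (0) + (0)] = 24/12 = 2
(Exp terms are combined using exp(i*s)*conj(exp(i*t)) = exp(i*(s-t)), and sums of them are collapsed using the identity that for every m > 1 the m distinct m-th roots of unity sum to 0, e.g. 1 + exp(2*I*pi/3) + exp(-2*I*pi/3) = 0.)
Hence the multiplicities are chi_1: 1, chi_2: 1, chi_3: 1, chi_4: 2. Dimension check: dim(chi_4)*dim(chi_4) = 3*3 = 9 and sum (mult * dim) = 1*1 + 1*1 + 1*1 + 2*3 = 9.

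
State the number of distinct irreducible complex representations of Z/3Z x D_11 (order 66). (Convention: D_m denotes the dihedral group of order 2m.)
21

Derivation: The number of irreducible complex representations of a finite group equals its number of conjugacy classes. For a direct product, #classes(G x H) = #classes(G) * #classes(H). Z/3Z has 3 classes (abelian), D_11 has 7 classes, so 3 * 7 = 21, so Z/3Z x D_11 (order 66) has exactly 21 irreducible complex representations.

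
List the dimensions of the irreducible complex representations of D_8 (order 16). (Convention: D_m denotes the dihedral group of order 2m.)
Dimensions: 1, 1, 1, 1, 2, 2, 2

There are 7 irreducibles (= number of conjugacy classes). Their dimensions d_i satisfy sum d_i^2 = |G| = 16: 1 + 1 + 1 + 1 + 4 + 4 + 4 = 16.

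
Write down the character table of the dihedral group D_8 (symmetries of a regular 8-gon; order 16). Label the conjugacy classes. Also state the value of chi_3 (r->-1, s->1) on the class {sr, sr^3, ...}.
Conjugacy classes: {e} of size 1, {r^4} of size 1, {r^1, r^7} of size 2, {r^2, r^6} of size 2, {r^3, r^5} of size 2, {s, sr^2, ...} of size 4, {sr, sr^3, ...} of size 4.
Character table:
  irrep \ class              {e} (size 1)  {r^4} (size 1)  {r^1, r^7} (size 2)  {r^2, r^6} (size 2)  {r^3, r^5} (size 2)  {s, sr^2, ...} (size 4)  {sr, sr^3, ...} (size 4)
  chi_1 (triv)               1             1               1                    1                    1                    1                        1                       
  chi_2 (sign: r->1, s->-1)  1             1               1                    1                    1                    -1                       -1                      
  chi_3 (r->-1, s->1)        1             1               -1                   1                    -1                   1                        -1                      
  chi_4 (r->-1, s->-1)       1             1               -1                   1                    -1                   -1                       1                       
  chi_5 (2d, j=1)            2             -2              sqrt(2)              0                    -sqrt(2)             0                        0                       
  chi_6 (2d, j=2)            2             2               0                    -2                   0                    0                        0                       
  chi_7 (2d, j=3)            2             -2              -sqrt(2)             0                    sqrt(2)              0                        0                       

Spot check: chi_3 (r->-1, s->1) on {sr, sr^3, ...} = -1.

Justification: D_8 has order 2*8 = 16 with 7 conjugacy classes, hence 7 irreducibles. Sum of squared dims 1 + 1 + 1 + 1 + 4 + 4 + 4 = 16 = |G|. Linear characters come from the abelianisation; the 2-dimensional irreps have character r^k -> 2*cos(2*pi*j*k/8), reflections -> 0.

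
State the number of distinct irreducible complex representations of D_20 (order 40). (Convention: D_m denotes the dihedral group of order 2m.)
13

Reasoning: The number of irreducible complex representations of a finite group equals its number of conjugacy classes. D_20 has 13 conjugacy classes (n/2 + 3 for n even), so D_20 (order 40) has exactly 13 irreducible complex representations.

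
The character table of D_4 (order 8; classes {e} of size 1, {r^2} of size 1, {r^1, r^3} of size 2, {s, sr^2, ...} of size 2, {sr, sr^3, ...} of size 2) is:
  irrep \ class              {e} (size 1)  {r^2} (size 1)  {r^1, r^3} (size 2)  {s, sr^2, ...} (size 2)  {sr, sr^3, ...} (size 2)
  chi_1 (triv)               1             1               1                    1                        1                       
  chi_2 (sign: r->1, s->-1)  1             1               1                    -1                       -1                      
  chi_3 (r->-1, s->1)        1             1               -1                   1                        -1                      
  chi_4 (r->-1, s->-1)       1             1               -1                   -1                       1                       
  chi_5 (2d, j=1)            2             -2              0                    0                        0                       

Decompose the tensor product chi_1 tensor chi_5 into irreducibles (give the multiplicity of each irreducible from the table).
chi_1 tensor chi_5 = chi_5 (all other irreducibles have multiplicity 0).

Explanation: The character of a tensor product is the pointwise product (chi_1 * chi_5)(C) = chi_1(C) * chi_5(C):
  {e}: (1)*(2), {r^2}: (1)*(-2), {r^1, r^3}: (1)*(0), {s, sr^2, ...}: (1)*(0), {sr, sr^3, ...}: (1)*(0)
so (chi_1 * chi_5) takes values
  {e} -> 2, {r^2} -> -2, {r^1, r^3} -> 0, {s, sr^2, ...} -> 0, {sr, sr^3, ...} -> 0.
Now take the inner product of this character with each irreducible chi from the table, <chi_1*chi_5, chi> = (1/8) sum_C |C| (chi_1*chi_5)(C) conj(chi(C)):
  <chi_1*chi_5, chi_1> = (1/8)[1*(2)*conj(1) + 1*(-2)*conj(1) + 2*(0)*conj(1) + 2*(0)*conj(1) + 2*(0)*conj(1)]
      = (1/8)[(2) + (-2) + (0) + (0) + (0)] = 0/8 = 0
  <chi_1*chi_5, chi_2> = (1/8)[1*(2)*conj(1) + 1*(-2)*conj(1) + 2*(0)*conj(1) + 2*(0)*conj(-1) + 2*(0)*conj(-1)]
      = (1/8)[(2) + (-2) + (0) + (0) + (0)] = 0/8 = 0
  <chi_1*chi_5, chi_3> = (1/8)[1*(2)*conj(1) + 1*(-2)*conj(1) + 2*(0)*conj(-1) + 2*(0)*conj(1) + 2*(0)*conj(-1)]
      = (1/8)[(2) + (-2) + (0) + (0) + (0)] = 0/8 = 0
  <chi_1*chi_5, chi_4> = (1/8)[1*(2)*conj(1) + 1*(-2)*conj(1) + 2*(0)*conj(-1) + 2*(0)*conj(-1) + 2*(0)*conj(1)]
      = (1/8)[(2) + (-2) + (0) + (0) + (0)] = 0/8 = 0
  <chi_1*chi_5, chi_5> = (1/8)[1*(2)*conj(2) + 1*(-2)*conj(-2) + 2*(0)*conj(0) + 2*(0)*conj(0) + 2*(0)*conj(0)]
      = (1/8)[(4) + (4) + (0) + (0) + (0)] = 8/8 = 1
Hence the multiplicities are chi_5: 1. Dimension check: dim(chi_1)*dim(chi_5) = 1*2 = 2 and sum (mult * dim) = 1*2 = 2.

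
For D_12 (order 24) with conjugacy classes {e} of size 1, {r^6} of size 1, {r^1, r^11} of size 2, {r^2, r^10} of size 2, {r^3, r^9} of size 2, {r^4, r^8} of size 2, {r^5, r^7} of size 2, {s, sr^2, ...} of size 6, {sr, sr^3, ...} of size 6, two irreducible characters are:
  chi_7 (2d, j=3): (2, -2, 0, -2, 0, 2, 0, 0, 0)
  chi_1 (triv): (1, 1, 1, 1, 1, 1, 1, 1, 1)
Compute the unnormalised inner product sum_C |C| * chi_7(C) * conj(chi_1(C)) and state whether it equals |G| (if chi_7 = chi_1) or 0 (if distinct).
Sum = 0; so <chi_7, chi_1> = 0 (distinct irreducibles are orthogonal).

Why: Compute term by term over conjugacy classes (|C| * chi_7(C) * conj(chi_1(C))):
  1*(2)*conj(1) + 1*(-2)*conj(1) + 2*(0)*conj(1) + 2*(-2)*conj(1) + 2*(0)*conj(1) + 2*(2)*conj(1) + 2*(0)*conj(1) + 6*(0)*conj(1) + 6*(0)*conj(1)
  = (2) + (-2) + (0) + (-4) + (0) + (4) + (0) + (0) + (0)
  = 0.
Dividing by |G| = 24 gives 0/24 = 0, matching the row-orthogonality relation <chi_7, chi_1> = [chi_7 = chi_1].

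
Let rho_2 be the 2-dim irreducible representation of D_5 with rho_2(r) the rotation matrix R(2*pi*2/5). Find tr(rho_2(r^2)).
chi_{rho_2}(r^2) = 2*cos(2*pi*2*2/5) = -1/2 + sqrt(5)/2

Derivation: rho_2(r^2) is rotation by angle 2*pi*2*2/5, whose trace is 2*cos(2*pi*2*2/5) = -1/2 + sqrt(5)/2.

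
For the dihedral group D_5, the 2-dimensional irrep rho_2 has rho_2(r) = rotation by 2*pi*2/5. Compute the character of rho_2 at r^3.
chi_{rho_2}(r^3) = 2*cos(2*pi*2*3/5) = -1/2 + sqrt(5)/2

Argument: rho_2(r^3) is rotation by angle 2*pi*2*3/5, whose trace is 2*cos(2*pi*2*3/5) = -1/2 + sqrt(5)/2.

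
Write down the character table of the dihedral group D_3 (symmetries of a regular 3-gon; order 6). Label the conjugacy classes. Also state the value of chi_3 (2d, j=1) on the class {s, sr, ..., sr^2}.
Conjugacy classes: {e} of size 1, {r^1, r^2} of size 2, {s, sr, ..., sr^2} of size 3.
Character table:
  irrep \ class              {e} (size 1)  {r^1, r^2} (size 2)  {s, sr, ..., sr^2} (size 3)
  chi_1 (triv)               1             1                    1                          
  chi_2 (sign: r->1, s->-1)  1             1                    -1                         
  chi_3 (2d, j=1)            2             -1                   0                          

Spot check: chi_3 (2d, j=1) on {s, sr, ..., sr^2} = 0.

Working: D_3 has order 2*3 = 6 with 3 conjugacy classes, hence 3 irreducibles. Sum of squared dims 1 + 1 + 4 = 6 = |G|. Linear characters come from the abelianisation; the 2-dimensional irreps have character r^k -> 2*cos(2*pi*j*k/3), reflections -> 0.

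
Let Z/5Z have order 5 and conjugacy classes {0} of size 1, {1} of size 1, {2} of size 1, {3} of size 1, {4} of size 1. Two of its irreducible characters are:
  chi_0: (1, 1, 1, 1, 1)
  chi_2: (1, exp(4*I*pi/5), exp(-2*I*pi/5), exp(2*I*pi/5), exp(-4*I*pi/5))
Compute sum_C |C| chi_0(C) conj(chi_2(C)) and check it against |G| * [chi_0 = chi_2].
Sum = 0; so <chi_0, chi_2> = 0 (distinct irreducibles are orthogonal).

Why: Compute term by term over conjugacy classes (|C| * chi_0(C) * conj(chi_2(C))):
  1*(1)*conj(1) + 1*(1)*conj(exp(4*I*pi/5)) + 1*(1)*conj(exp(-2*I*pi/5)) + 1*(1)*conj(exp(2*I*pi/5)) + 1*(1)*conj(exp(-4*I*pi/5))
  = (1) + (exp(-4*I*pi/5)) + (exp(2*I*pi/5)) + (exp(-2*I*pi/5)) + (exp(4*I*pi/5))
  = 0.
(Exp terms are combined using exp(i*s)*conj(exp(i*t)) = exp(i*(s-t)), and sums of them are collapsed using the identity that for every m > 1 the m distinct m-th roots of unity sum to 0, e.g. 1 + exp(2*I*pi/3) + exp(-2*I*pi/3) = 0.)
Dividing by |G| = 5 gives 0/5 = 0, matching the row-orthogonality relation <chi_0, chi_2> = [chi_0 = chi_2].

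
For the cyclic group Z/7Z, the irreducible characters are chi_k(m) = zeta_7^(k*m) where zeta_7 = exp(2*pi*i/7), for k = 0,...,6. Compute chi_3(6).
chi_3(6) = zeta_7^18 = exp(-6*I*pi/7)

Reasoning: chi_3(6) = zeta_7^(3*6) = zeta_7^18. Since zeta_7^7 = 1, this equals zeta_7^4 = exp(2*pi*i*4/7) = exp(-6*I*pi/7).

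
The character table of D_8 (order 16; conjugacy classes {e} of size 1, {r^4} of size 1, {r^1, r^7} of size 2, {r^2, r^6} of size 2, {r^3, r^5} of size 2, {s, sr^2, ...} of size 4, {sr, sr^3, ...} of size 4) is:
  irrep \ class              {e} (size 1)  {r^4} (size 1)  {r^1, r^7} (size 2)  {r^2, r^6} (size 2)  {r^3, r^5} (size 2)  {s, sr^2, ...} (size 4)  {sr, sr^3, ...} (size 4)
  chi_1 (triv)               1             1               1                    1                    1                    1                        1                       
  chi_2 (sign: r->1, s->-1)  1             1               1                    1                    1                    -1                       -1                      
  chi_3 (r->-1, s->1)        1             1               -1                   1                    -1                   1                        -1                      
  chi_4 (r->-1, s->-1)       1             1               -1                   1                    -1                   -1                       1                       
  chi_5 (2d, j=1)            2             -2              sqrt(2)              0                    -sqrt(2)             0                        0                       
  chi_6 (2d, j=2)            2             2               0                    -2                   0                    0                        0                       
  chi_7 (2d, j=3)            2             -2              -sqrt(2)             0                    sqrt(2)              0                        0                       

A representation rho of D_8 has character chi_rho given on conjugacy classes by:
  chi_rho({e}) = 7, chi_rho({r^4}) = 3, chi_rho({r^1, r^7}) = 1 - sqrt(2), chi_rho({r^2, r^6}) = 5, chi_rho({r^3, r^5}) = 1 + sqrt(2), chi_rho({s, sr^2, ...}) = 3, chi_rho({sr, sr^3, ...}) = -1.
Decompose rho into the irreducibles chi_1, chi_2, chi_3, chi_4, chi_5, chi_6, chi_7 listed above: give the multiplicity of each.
Multiplicities: chi_1: 2, chi_2: 1, chi_3: 2, chi_4: 0, chi_5: 0, chi_6: 0, chi_7: 1.

Working: Use <chi_rho, chi> = (1/|G|) sum_C |C| * chi_rho(C) * conj(chi(C)) with |G| = 16 for each irreducible chi in the table:
  <chi_rho, chi_1> = (1/16)[1*(7)*conj(1) + 1*(3)*conj(1) + 2*(1 - sqrt(2))*conj(1) + 2*(5)*conj(1) + 2*(1 + sqrt(2))*conj(1) + 4*(3)*conj(1) + 4*(-1)*conj(1)]
      = (1/16)[(7) + (3) + (2 - 2*sqrt(2)) + (10) + (2 + 2*sqrt(2)) + (12) + (-4)] = 32/16 = 2
  <chi_rho, chi_2> = (1/16)[1*(7)*conj(1) + 1*(3)*conj(1) + 2*(1 - sqrt(2))*conj(1) + 2*(5)*conj(1) + 2*(1 + sqrt(2))*conj(1) + 4*(3)*conj(-1) + 4*(-1)*conj(-1)]
      = (1/16)[(7) + (3) + (2 - 2*sqrt(2)) + (10) + (2 + 2*sqrt(2)) + (-12) + (4)] = 16/16 = 1
  <chi_rho, chi_3> = (1/16)[1*(7)*conj(1) + 1*(3)*conj(1) + 2*(1 - sqrt(2))*conj(-1) + 2*(5)*conj(1) + 2*(1 + sqrt(2))*conj(-1) + 4*(3)*conj(1) + 4*(-1)*conj(-1)]
      = (1/16)[(7) + (3) + (-2 + 2*sqrt(2)) + (10) + (-2*sqrt(2) - 2) + (12) + (4)] = 32/16 = 2
  <chi_rho, chi_4> = (1/16)[1*(7)*conj(1) + 1*(3)*conj(1) + 2*(1 - sqrt(2))*conj(-1) + 2*(5)*conj(1) + 2*(1 + sqrt(2))*conj(-1) + 4*(3)*conj(-1) + 4*(-1)*conj(1)]
      = (1/16)[(7) + (3) + (-2 + 2*sqrt(2)) + (10) + (-2*sqrt(2) - 2) + (-12) + (-4)] = 0/16 = 0
  <chi_rho, chi_5> = (1/16)[1*(7)*conj(2) + 1*(3)*conj(-2) + 2*(1 - sqrt(2))*conj(sqrt(2)) + 2*(5)*conj(0) + 2*(1 + sqrt(2))*conj(-sqrt(2)) + 4*(3)*conj(0) + 4*(-1)*conj(0)]
      = (1/16)[(14) + (-6) + (-4 + 2*sqrt(2)) + (0) + (-4 - 2*sqrt(2)) + (0) + (0)] = 0/16 = 0
  <chi_rho, chi_6> = (1/16)[1*(7)*conj(2) + 1*(3)*conj(2) + 2*(1 - sqrt(2))*conj(0) + 2*(5)*conj(-2) + 2*(1 + sqrt(2))*conj(0) + 4*(3)*conj(0) + 4*(-1)*conj(0)]
      = (1/16)[(14) + (6) + (0) + (-20) + (0) + (0) + (0)] = 0/16 = 0
  <chi_rho, chi_7> = (1/16)[1*(7)*conj(2) + 1*(3)*conj(-2) + 2*(1 - sqrt(2))*conj(-sqrt(2)) + 2*(5)*conj(0) + 2*(1 + sqrt(2))*conj(sqrt(2)) + 4*(3)*conj(0) + 4*(-1)*conj(0)]
      = (1/16)[(14) + (-6) + (4 - 2*sqrt(2)) + (0) + (2*sqrt(2) + 4) + (0) + (0)] = 16/16 = 1
Dimension check: dim(rho) = sum (mult * dim) = 2*1 + 1*1 + 2*1 + 0*1 + 0*2 + 0*2 + 1*2 = 7 = chi_rho(e) = 7.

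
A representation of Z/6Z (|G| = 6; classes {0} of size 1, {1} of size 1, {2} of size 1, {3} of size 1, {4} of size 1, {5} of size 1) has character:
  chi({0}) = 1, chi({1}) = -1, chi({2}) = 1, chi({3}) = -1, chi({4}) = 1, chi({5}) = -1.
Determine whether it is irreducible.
Irreducible: <chi, chi> = 1.

Reasoning: <chi, chi> = (1/|G|) sum_C |C| * |chi(C)|^2 = (1/6)[1*|1|^2 + 1*|-1|^2 + 1*|1|^2 + 1*|-1|^2 + 1*|1|^2 + 1*|-1|^2]
  = (1/6)[(1) + (1) + (1) + (1) + (1) + (1)] = 6/6 = 1.
(Exp terms are combined using exp(i*s)*conj(exp(i*t)) = exp(i*(s-t)), and sums of them are collapsed using the identity that for every m > 1 the m distinct m-th roots of unity sum to 0, e.g. 1 + exp(2*I*pi/3) + exp(-2*I*pi/3) = 0.)
A character is irreducible iff <chi, chi> = 1, so this representation is irreducible.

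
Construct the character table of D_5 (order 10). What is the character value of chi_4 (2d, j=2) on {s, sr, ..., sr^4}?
Conjugacy classes: {e} of size 1, {r^1, r^4} of size 2, {r^2, r^3} of size 2, {s, sr, ..., sr^4} of size 5.
Character table:
  irrep \ class              {e} (size 1)  {r^1, r^4} (size 2)  {r^2, r^3} (size 2)  {s, sr, ..., sr^4} (size 5)
  chi_1 (triv)               1             1                    1                    1                          
  chi_2 (sign: r->1, s->-1)  1             1                    1                    -1                         
  chi_3 (2d, j=1)            2             -1/2 + sqrt(5)/2     -sqrt(5)/2 - 1/2     0                          
  chi_4 (2d, j=2)            2             -sqrt(5)/2 - 1/2     -1/2 + sqrt(5)/2     0                          

Spot check: chi_4 (2d, j=2) on {s, sr, ..., sr^4} = 0.

D_5 has order 2*5 = 10 with 4 conjugacy classes, hence 4 irreducibles. Sum of squared dims 1 + 1 + 4 + 4 = 10 = |G|. Linear characters come from the abelianisation; the 2-dimensional irreps have character r^k -> 2*cos(2*pi*j*k/5), reflections -> 0.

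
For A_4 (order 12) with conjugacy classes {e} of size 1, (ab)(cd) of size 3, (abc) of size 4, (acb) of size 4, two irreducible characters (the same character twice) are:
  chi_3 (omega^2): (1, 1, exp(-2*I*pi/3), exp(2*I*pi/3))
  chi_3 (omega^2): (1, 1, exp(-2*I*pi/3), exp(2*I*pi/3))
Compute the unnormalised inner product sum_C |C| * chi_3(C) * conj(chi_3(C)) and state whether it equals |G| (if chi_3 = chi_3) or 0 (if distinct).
Sum = 12 = |G| = 12; so <chi_3, chi_3> = 1 (norm-1 confirms irreducibility).

Explanation: Compute term by term over conjugacy classes (|C| * chi_3(C) * conj(chi_3(C))):
  1*(1)*conj(1) + 3*(1)*conj(1) + 4*(exp(-2*I*pi/3))*conj(exp(-2*I*pi/3)) + 4*(exp(2*I*pi/3))*conj(exp(2*I*pi/3))
  = (1) + (3) + (4) + (4)
  = 12.
(Exp terms are combined using exp(i*s)*conj(exp(i*t)) = exp(i*(s-t)), and sums of them are collapsed using the identity that for every m > 1 the m distinct m-th roots of unity sum to 0, e.g. 1 + exp(2*I*pi/3) + exp(-2*I*pi/3) = 0.)
Dividing by |G| = 12 gives 12/12 = 1, matching the row-orthogonality relation <chi_3, chi_3> = [chi_3 = chi_3].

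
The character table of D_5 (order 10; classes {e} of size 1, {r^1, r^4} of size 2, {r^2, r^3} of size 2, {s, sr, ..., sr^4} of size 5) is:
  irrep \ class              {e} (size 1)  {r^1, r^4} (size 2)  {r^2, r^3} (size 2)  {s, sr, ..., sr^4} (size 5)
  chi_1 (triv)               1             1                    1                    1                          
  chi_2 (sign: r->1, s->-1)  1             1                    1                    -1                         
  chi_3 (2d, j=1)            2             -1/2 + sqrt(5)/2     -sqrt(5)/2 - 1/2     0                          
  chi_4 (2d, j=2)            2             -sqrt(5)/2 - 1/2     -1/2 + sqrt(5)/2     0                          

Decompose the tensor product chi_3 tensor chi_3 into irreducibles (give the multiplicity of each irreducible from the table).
chi_3 tensor chi_3 = chi_1 + chi_2 + chi_4 (all other irreducibles have multiplicity 0).

Solution. The character of a tensor product is the pointwise product (chi_3 * chi_3)(C) = chi_3(C) * chi_3(C):
  {e}: (2)*(2), {r^1, r^4}: (-1/2 + sqrt(5)/2)*(-1/2 + sqrt(5)/2), {r^2, r^3}: (-sqrt(5)/2 - 1/2)*(-sqrt(5)/2 - 1/2), {s, sr, ..., sr^4}: (0)*(0)
so (chi_3 * chi_3) takes values
  {e} -> 4, {r^1, r^4} -> 3/2 - sqrt(5)/2, {r^2, r^3} -> sqrt(5)/2 + 3/2, {s, sr, ..., sr^4} -> 0.
Now take the inner product of this character with each irreducible chi from the table, <chi_3*chi_3, chi> = (1/10) sum_C |C| (chi_3*chi_3)(C) conj(chi(C)):
  <chi_3*chi_3, chi_1> = (1/10)[1*(4)*conj(1) + 2*(3/2 - sqrt(5)/2)*conj(1) + 2*(sqrt(5)/2 + 3/2)*conj(1) + 5*(0)*conj(1)]
      = (1/10)[(4) + (3 - sqrt(5)) + (sqrt(5) + 3) + (0)] = 10/10 = 1
  <chi_3*chi_3, chi_2> = (1/10)[1*(4)*conj(1) + 2*(3/2 - sqrt(5)/2)*conj(1) + 2*(sqrt(5)/2 + 3/2)*conj(1) + 5*(0)*conj(-1)]
      = (1/10)[(4) + (3 - sqrt(5)) + (sqrt(5) + 3) + (0)] = 10/10 = 1
  <chi_3*chi_3, chi_3> = (1/10)[1*(4)*conj(2) + 2*(3/2 - sqrt(5)/2)*conj(-1/2 + sqrt(5)/2) + 2*(sqrt(5)/2 + 3/2)*conj(-sqrt(5)/2 - 1/2) + 5*(0)*conj(0)]
      = (1/10)[(8) + (-4 + 2*sqrt(5)) + (-2*sqrt(5) - 4) + (0)] = 0/10 = 0
  <chi_3*chi_3, chi_4> = (1/10)[1*(4)*conj(2) + 2*(3/2 - sqrt(5)/2)*conj(-sqrt(5)/2 - 1/2) + 2*(sqrt(5)/2 + 3/2)*conj(-1/2 + sqrt(5)/2) + 5*(0)*conj(0)]
      = (1/10)[(8) + (1 - sqrt(5)) + (1 + sqrt(5)) + (0)] = 10/10 = 1
Hence the multiplicities are chi_1: 1, chi_2: 1, chi_4: 1. Dimension check: dim(chi_3)*dim(chi_3) = 2*2 = 4 and sum (mult * dim) = 1*1 + 1*1 + 1*2 = 4.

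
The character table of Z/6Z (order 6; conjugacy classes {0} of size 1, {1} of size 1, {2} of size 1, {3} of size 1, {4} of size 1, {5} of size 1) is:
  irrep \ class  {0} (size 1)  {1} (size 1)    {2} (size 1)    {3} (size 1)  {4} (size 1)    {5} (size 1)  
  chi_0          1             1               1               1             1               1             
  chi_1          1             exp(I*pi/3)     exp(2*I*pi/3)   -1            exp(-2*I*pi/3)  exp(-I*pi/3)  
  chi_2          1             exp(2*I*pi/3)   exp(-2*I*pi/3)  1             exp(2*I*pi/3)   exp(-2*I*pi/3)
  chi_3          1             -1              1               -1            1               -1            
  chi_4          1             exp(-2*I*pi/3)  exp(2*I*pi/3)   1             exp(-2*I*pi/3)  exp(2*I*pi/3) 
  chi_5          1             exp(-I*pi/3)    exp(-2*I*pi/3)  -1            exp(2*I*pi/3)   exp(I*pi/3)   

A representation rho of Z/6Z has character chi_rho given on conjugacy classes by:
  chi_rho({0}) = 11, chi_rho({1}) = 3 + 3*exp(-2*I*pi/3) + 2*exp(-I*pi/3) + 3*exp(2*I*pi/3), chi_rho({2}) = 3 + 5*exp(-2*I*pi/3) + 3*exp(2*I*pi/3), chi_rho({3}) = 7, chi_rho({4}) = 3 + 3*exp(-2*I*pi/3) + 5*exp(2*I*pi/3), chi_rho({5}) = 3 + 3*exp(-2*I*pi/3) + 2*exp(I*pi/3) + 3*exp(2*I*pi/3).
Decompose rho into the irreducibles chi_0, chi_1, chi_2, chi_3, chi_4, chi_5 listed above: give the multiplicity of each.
Multiplicities: chi_0: 3, chi_1: 0, chi_2: 3, chi_3: 0, chi_4: 3, chi_5: 2.

Proof sketch: Use <chi_rho, chi> = (1/|G|) sum_C |C| * chi_rho(C) * conj(chi(C)) with |G| = 6 for each irreducible chi in the table:
  <chi_rho, chi_0> = (1/6)[1*(11)*conj(1) + 1*(3 + 3*exp(-2*I*pi/3) + 2*exp(-I*pi/3) + 3*exp(2*I*pi/3))*conj(1) + 1*(3 + 5*exp(-2*I*pi/3) + 3*exp(2*I*pi/3))*conj(1) + 1*(7)*conj(1) + 1*(3 + 3*exp(-2*I*pi/3) + 5*exp(2*I*pi/3))*conj(1) + 1*(3 + 3*exp(-2*I*pi/3) + 2*exp(I*pi/3) + 3*exp(2*I*pi/3))*conj(1)]
      = (1/6)[(11) + (3 + 3*exp(-2*I*pi/3) + 2*exp(-I*pi/3) + 3*exp(2*I*pi/3)) + (3 + 5*exp(-2*I*pi/3) + 3*exp(2*I*pi/3)) + (7) + (3 + 3*exp(-2*I*pi/3) + 5*exp(2*I*pi/3)) + (3 + 3*exp(-2*I*pi/3) + 2*exp(I*pi/3) + 3*exp(2*I*pi/3))] = 18/6 = 3
  <chi_rho, chi_1> = (1/6)[1*(11)*conj(1) + 1*(3 + 3*exp(-2*I*pi/3) + 2*exp(-I*pi/3) + 3*exp(2*I*pi/3))*conj(exp(I*pi/3)) + 1*(3 + 5*exp(-2*I*pi/3) + 3*exp(2*I*pi/3))*conj(exp(2*I*pi/3)) + 1*(7)*conj(-1) + 1*(3 + 3*exp(-2*I*pi/3) + 5*exp(2*I*pi/3))*conj(exp(-2*I*pi/3)) + 1*(3 + 3*exp(-2*I*pi/3) + 2*exp(I*pi/3) + 3*exp(2*I*pi/3))*conj(exp(-I*pi/3))]
      = (1/6)[(11) + (-3 + 3*exp(-I*pi/3) + 2*exp(-2*I*pi/3) + 3*exp(I*pi/3)) + (3 + 3*exp(-2*I*pi/3) + 5*exp(2*I*pi/3)) + (-7) + (3 + 5*exp(-2*I*pi/3) + 3*exp(2*I*pi/3)) + (-3 + 3*exp(-I*pi/3) + 2*exp(2*I*pi/3) + 3*exp(I*pi/3))] = 0/6 = 0
  <chi_rho, chi_2> = (1/6)[1*(11)*conj(1) + 1*(3 + 3*exp(-2*I*pi/3) + 2*exp(-I*pi/3) + 3*exp(2*I*pi/3))*conj(exp(2*I*pi/3)) + 1*(3 + 5*exp(-2*I*pi/3) + 3*exp(2*I*pi/3))*conj(exp(-2*I*pi/3)) + 1*(7)*conj(1) + 1*(3 + 3*exp(-2*I*pi/3) + 5*exp(2*I*pi/3))*conj(exp(2*I*pi/3)) + 1*(3 + 3*exp(-2*I*pi/3) + 2*exp(I*pi/3) + 3*exp(2*I*pi/3))*conj(exp(-2*I*pi/3))]
      = (1/6)[(11) + (-2) + (2) + (7) + (2) + (-2)] = 18/6 = 3
  <chi_rho, chi_3> = (1/6)[1*(11)*conj(1) + 1*(3 + 3*exp(-2*I*pi/3) + 2*exp(-I*pi/3) + 3*exp(2*I*pi/3))*conj(-1) + 1*(3 + 5*exp(-2*I*pi/3) + 3*exp(2*I*pi/3))*conj(1) + 1*(7)*conj(-1) + 1*(3 + 3*exp(-2*I*pi/3) + 5*exp(2*I*pi/3))*conj(1) + 1*(3 + 3*exp(-2*I*pi/3) + 2*exp(I*pi/3) + 3*exp(2*I*pi/3))*conj(-1)]
      = (1/6)[(11) + (-3 - 3*exp(2*I*pi/3) - 2*exp(-I*pi/3) - 3*exp(-2*I*pi/3)) + (3 + 5*exp(-2*I*pi/3) + 3*exp(2*I*pi/3)) + (-7) + (3 + 3*exp(-2*I*pi/3) + 5*exp(2*I*pi/3)) + (-3 - 3*exp(2*I*pi/3) - 2*exp(I*pi/3) - 3*exp(-2*I*pi/3))] = 0/6 = 0
  <chi_rho, chi_4> = (1/6)[1*(11)*conj(1) + 1*(3 + 3*exp(-2*I*pi/3) + 2*exp(-I*pi/3) + 3*exp(2*I*pi/3))*conj(exp(-2*I*pi/3)) + 1*(3 + 5*exp(-2*I*pi/3) + 3*exp(2*I*pi/3))*conj(exp(2*I*pi/3)) + 1*(7)*conj(1) + 1*(3 + 3*exp(-2*I*pi/3) + 5*exp(2*I*pi/3))*conj(exp(-2*I*pi/3)) + 1*(3 + 3*exp(-2*I*pi/3) + 2*exp(I*pi/3) + 3*exp(2*I*pi/3))*conj(exp(2*I*pi/3))]
      = (1/6)[(11) + (3 + 3*exp(-2*I*pi/3) + 2*exp(I*pi/3) + 3*exp(2*I*pi/3)) + (3 + 3*exp(-2*I*pi/3) + 5*exp(2*I*pi/3)) + (7) + (3 + 5*exp(-2*I*pi/3) + 3*exp(2*I*pi/3)) + (3 + 3*exp(-2*I*pi/3) + 2*exp(-I*pi/3) + 3*exp(2*I*pi/3))] = 18/6 = 3
  <chi_rho, chi_5> = (1/6)[1*(11)*conj(1) + 1*(3 + 3*exp(-2*I*pi/3) + 2*exp(-I*pi/3) + 3*exp(2*I*pi/3))*conj(exp(-I*pi/3)) + 1*(3 + 5*exp(-2*I*pi/3) + 3*exp(2*I*pi/3))*conj(exp(-2*I*pi/3)) + 1*(7)*conj(-1) + 1*(3 + 3*exp(-2*I*pi/3) + 5*exp(2*I*pi/3))*conj(exp(2*I*pi/3)) + 1*(3 + 3*exp(-2*I*pi/3) + 2*exp(I*pi/3) + 3*exp(2*I*pi/3))*conj(exp(I*pi/3))]
      = (1/6)[(11) + (2) + (2) + (-7) + (2) + (2)] = 12/6 = 2
(Exp terms are combined using exp(i*s)*conj(exp(i*t)) = exp(i*(s-t)), and sums of them are collapsed using the identity that for every m > 1 the m distinct m-th roots of unity sum to 0, e.g. 1 + exp(2*I*pi/3) + exp(-2*I*pi/3) = 0.)
Dimension check: dim(rho) = sum (mult * dim) = 3*1 + 0*1 + 3*1 + 0*1 + 3*1 + 2*1 = 11 = chi_rho(e) = 11.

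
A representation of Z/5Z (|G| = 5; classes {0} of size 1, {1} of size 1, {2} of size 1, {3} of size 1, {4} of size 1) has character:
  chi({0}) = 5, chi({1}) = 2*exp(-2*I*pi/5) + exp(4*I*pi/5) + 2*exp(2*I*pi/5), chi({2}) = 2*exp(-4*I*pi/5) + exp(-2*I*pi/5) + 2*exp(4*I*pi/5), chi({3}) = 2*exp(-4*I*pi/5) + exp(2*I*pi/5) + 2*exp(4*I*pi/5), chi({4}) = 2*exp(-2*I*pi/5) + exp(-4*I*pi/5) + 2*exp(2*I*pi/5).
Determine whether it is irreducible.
Not irreducible (reducible): <chi, chi> = 9 > 1.

Argument: <chi, chi> = (1/|G|) sum_C |C| * |chi(C)|^2 = (1/5)[1*|5|^2 + 1*|2*exp(-2*I*pi/5) + exp(4*I*pi/5) + 2*exp(2*I*pi/5)|^2 + 1*|2*exp(-4*I*pi/5) + exp(-2*I*pi/5) + 2*exp(4*I*pi/5)|^2 + 1*|2*exp(-4*I*pi/5) + exp(2*I*pi/5) + 2*exp(4*I*pi/5)|^2 + 1*|2*exp(-2*I*pi/5) + exp(-4*I*pi/5) + 2*exp(2*I*pi/5)|^2]
  = (1/5)[(25) + (9 + 6*exp(-4*I*pi/5) + 2*exp(-2*I*pi/5) + 2*exp(2*I*pi/5) + 6*exp(4*I*pi/5)) + (9 + 6*exp(-2*I*pi/5) + 2*exp(-4*I*pi/5) + 2*exp(4*I*pi/5) + 6*exp(2*I*pi/5)) + (9 + 6*exp(-2*I*pi/5) + 2*exp(-4*I*pi/5) + 2*exp(4*I*pi/5) + 6*exp(2*I*pi/5)) + (9 + 6*exp(-4*I*pi/5) + 2*exp(-2*I*pi/5) + 2*exp(2*I*pi/5) + 6*exp(4*I*pi/5))] = 45/5 = 9.
(Exp terms are combined using exp(i*s)*conj(exp(i*t)) = exp(i*(s-t)), and sums of them are collapsed using the identity that for every m > 1 the m distinct m-th roots of unity sum to 0, e.g. 1 + exp(2*I*pi/3) + exp(-2*I*pi/3) = 0.)
A character is irreducible iff <chi, chi> = 1, so this representation is reducible.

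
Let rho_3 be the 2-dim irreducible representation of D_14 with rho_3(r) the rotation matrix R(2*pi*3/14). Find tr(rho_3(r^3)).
chi_{rho_3}(r^3) = 2*cos(2*pi*3*3/14) = -2*cos(2*pi/7)

Details: rho_3(r^3) is rotation by angle 2*pi*3*3/14, whose trace is 2*cos(2*pi*3*3/14) = -2*cos(2*pi/7).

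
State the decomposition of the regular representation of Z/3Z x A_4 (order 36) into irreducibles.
Each irreducible V_i of dimension d_i appears with multiplicity d_i, i.e. rho_reg = (direct sum over all irreducibles V_i) d_i V_i. The irreducible dimensions for Z/3Z x A_4 are 1, 1, 1, 1, 1, 1, 1, 1, 1, 3, 3, 3: 9 irreducibles of dimension 1, each with multiplicity 1; 3 irreducibles of dimension 3, each with multiplicity 3. Total dimension 9*1*1 + 3*3*3 = 36 = |G|.

Solution. General theorem: in the regular representation of a finite group G, each irreducible appears with multiplicity equal to its dimension. Check: dim(rho_reg) = sum d_i^2 = 1 + 1 + 1 + 1 + 1 + 1 + 1 + 1 + 1 + 9 + 9 + 9 = 36 = |G|.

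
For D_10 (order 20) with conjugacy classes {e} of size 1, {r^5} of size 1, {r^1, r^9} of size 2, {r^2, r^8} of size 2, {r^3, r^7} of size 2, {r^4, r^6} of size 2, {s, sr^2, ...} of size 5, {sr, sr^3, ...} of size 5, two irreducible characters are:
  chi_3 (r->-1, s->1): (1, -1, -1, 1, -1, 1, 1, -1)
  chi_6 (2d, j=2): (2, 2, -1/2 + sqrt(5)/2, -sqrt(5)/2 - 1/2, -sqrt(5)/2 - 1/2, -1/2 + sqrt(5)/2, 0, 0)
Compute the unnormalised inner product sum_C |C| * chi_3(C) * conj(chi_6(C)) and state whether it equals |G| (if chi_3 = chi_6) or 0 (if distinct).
Sum = 0; so <chi_3, chi_6> = 0 (distinct irreducibles are orthogonal).

Solution. Compute term by term over conjugacy classes (|C| * chi_3(C) * conj(chi_6(C))):
  1*(1)*conj(2) + 1*(-1)*conj(2) + 2*(-1)*conj(-1/2 + sqrt(5)/2) + 2*(1)*conj(-sqrt(5)/2 - 1/2) + 2*(-1)*conj(-sqrt(5)/2 - 1/2) + 2*(1)*conj(-1/2 + sqrt(5)/2) + 5*(1)*conj(0) + 5*(-1)*conj(0)
  = (2) + (-2) + (1 - sqrt(5)) + (-sqrt(5) - 1) + (1 + sqrt(5)) + (-1 + sqrt(5)) + (0) + (0)
  = 0.
Dividing by |G| = 20 gives 0/20 = 0, matching the row-orthogonality relation <chi_3, chi_6> = [chi_3 = chi_6].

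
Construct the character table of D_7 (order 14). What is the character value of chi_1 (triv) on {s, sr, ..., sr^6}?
Conjugacy classes: {e} of size 1, {r^1, r^6} of size 2, {r^2, r^5} of size 2, {r^3, r^4} of size 2, {s, sr, ..., sr^6} of size 7.
Character table:
  irrep \ class              {e} (size 1)  {r^1, r^6} (size 2)  {r^2, r^5} (size 2)  {r^3, r^4} (size 2)  {s, sr, ..., sr^6} (size 7)
  chi_1 (triv)               1             1                    1                    1                    1                          
  chi_2 (sign: r->1, s->-1)  1             1                    1                    1                    -1                         
  chi_3 (2d, j=1)            2             2*cos(2*pi/7)        -2*cos(3*pi/7)       -2*cos(pi/7)         0                          
  chi_4 (2d, j=2)            2             -2*cos(3*pi/7)       -2*cos(pi/7)         2*cos(2*pi/7)        0                          
  chi_5 (2d, j=3)            2             -2*cos(pi/7)         2*cos(2*pi/7)        -2*cos(3*pi/7)       0                          

Spot check: chi_1 (triv) on {s, sr, ..., sr^6} = 1.

Argument: D_7 has order 2*7 = 14 with 5 conjugacy classes, hence 5 irreducibles. Sum of squared dims 1 + 1 + 4 + 4 + 4 = 14 = |G|. Linear characters come from the abelianisation; the 2-dimensional irreps have character r^k -> 2*cos(2*pi*j*k/7), reflections -> 0.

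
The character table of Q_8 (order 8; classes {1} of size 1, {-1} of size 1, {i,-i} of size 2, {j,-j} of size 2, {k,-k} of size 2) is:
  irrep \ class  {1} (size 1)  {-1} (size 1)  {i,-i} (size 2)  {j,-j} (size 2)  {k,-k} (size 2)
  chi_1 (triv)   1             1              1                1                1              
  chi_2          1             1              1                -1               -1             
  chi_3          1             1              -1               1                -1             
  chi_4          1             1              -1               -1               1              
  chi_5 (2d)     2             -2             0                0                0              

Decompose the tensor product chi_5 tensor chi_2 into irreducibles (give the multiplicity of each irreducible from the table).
chi_5 tensor chi_2 = chi_5 (all other irreducibles have multiplicity 0).

Justification: The character of a tensor product is the pointwise product (chi_5 * chi_2)(C) = chi_5(C) * chi_2(C):
  {1}: (2)*(1), {-1}: (-2)*(1), {i,-i}: (0)*(1), {j,-j}: (0)*(-1), {k,-k}: (0)*(-1)
so (chi_5 * chi_2) takes values
  {1} -> 2, {-1} -> -2, {i,-i} -> 0, {j,-j} -> 0, {k,-k} -> 0.
Now take the inner product of this character with each irreducible chi from the table, <chi_5*chi_2, chi> = (1/8) sum_C |C| (chi_5*chi_2)(C) conj(chi(C)):
  <chi_5*chi_2, chi_1> = (1/8)[1*(2)*conj(1) + 1*(-2)*conj(1) + 2*(0)*conj(1) + 2*(0)*conj(1) + 2*(0)*conj(1)]
      = (1/8)[(2) + (-2) + (0) + (0) + (0)] = 0/8 = 0
  <chi_5*chi_2, chi_2> = (1/8)[1*(2)*conj(1) + 1*(-2)*conj(1) + 2*(0)*conj(1) + 2*(0)*conj(-1) + 2*(0)*conj(-1)]
      = (1/8)[(2) + (-2) + (0) + (0) + (0)] = 0/8 = 0
  <chi_5*chi_2, chi_3> = (1/8)[1*(2)*conj(1) + 1*(-2)*conj(1) + 2*(0)*conj(-1) + 2*(0)*conj(1) + 2*(0)*conj(-1)]
      = (1/8)[(2) + (-2) + (0) + (0) + (0)] = 0/8 = 0
  <chi_5*chi_2, chi_4> = (1/8)[1*(2)*conj(1) + 1*(-2)*conj(1) + 2*(0)*conj(-1) + 2*(0)*conj(-1) + 2*(0)*conj(1)]
      = (1/8)[(2) + (-2) + (0) + (0) + (0)] = 0/8 = 0
  <chi_5*chi_2, chi_5> = (1/8)[1*(2)*conj(2) + 1*(-2)*conj(-2) + 2*(0)*conj(0) + 2*(0)*conj(0) + 2*(0)*conj(0)]
      = (1/8)[(4) + (4) + (0) + (0) + (0)] = 8/8 = 1
Hence the multiplicities are chi_5: 1. Dimension check: dim(chi_5)*dim(chi_2) = 2*1 = 2 and sum (mult * dim) = 1*2 = 2.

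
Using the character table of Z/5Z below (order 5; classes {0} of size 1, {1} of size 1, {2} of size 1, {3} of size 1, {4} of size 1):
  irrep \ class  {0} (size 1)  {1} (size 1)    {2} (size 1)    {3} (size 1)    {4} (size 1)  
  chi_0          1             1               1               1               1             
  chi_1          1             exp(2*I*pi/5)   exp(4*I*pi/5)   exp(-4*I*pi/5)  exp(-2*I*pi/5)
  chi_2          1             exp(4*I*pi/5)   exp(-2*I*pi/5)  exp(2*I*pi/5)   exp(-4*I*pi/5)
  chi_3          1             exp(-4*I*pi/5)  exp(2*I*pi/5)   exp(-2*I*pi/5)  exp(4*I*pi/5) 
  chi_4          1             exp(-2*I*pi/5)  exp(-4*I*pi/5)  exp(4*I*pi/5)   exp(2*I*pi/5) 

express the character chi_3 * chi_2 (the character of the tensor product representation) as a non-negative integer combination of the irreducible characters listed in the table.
chi_3 tensor chi_2 = chi_0 (all other irreducibles have multiplicity 0).

The character of a tensor product is the pointwise product (chi_3 * chi_2)(C) = chi_3(C) * chi_2(C):
  {0}: (1)*(1), {1}: (exp(-4*I*pi/5))*(exp(4*I*pi/5)), {2}: (exp(2*I*pi/5))*(exp(-2*I*pi/5)), {3}: (exp(-2*I*pi/5))*(exp(2*I*pi/5)), {4}: (exp(4*I*pi/5))*(exp(-4*I*pi/5))
so (chi_3 * chi_2) takes values
  {0} -> 1, {1} -> 1, {2} -> 1, {3} -> 1, {4} -> 1.
Now take the inner product of this character with each irreducible chi from the table, <chi_3*chi_2, chi> = (1/5) sum_C |C| (chi_3*chi_2)(C) conj(chi(C)):
  <chi_3*chi_2, chi_0> = (1/5)[1*(1)*conj(1) + 1*(1)*conj(1) + 1*(1)*conj(1) + 1*(1)*conj(1) + 1*(1)*conj(1)]
      = (1/5)[(1) + (1) + (1) + (1) + (1)] = 5/5 = 1
  <chi_3*chi_2, chi_1> = (1/5)[1*(1)*conj(1) + 1*(1)*conj(exp(2*I*pi/5)) + 1*(1)*conj(exp(4*I*pi/5)) + 1*(1)*conj(exp(-4*I*pi/5)) + 1*(1)*conj(exp(-2*I*pi/5))]
      = (1/5)[(1) + (exp(-2*I*pi/5)) + (exp(-4*I*pi/5)) + (exp(4*I*pi/5)) + (exp(2*I*pi/5))] = 0/5 = 0
  <chi_3*chi_2, chi_2> = (1/5)[1*(1)*conj(1) + 1*(1)*conj(exp(4*I*pi/5)) + 1*(1)*conj(exp(-2*I*pi/5)) + 1*(1)*conj(exp(2*I*pi/5)) + 1*(1)*conj(exp(-4*I*pi/5))]
      = (1/5)[(1) + (exp(-4*I*pi/5)) + (exp(2*I*pi/5)) + (exp(-2*I*pi/5)) + (exp(4*I*pi/5))] = 0/5 = 0
  <chi_3*chi_2, chi_3> = (1/5)[1*(1)*conj(1) + 1*(1)*conj(exp(-4*I*pi/5)) + 1*(1)*conj(exp(2*I*pi/5)) + 1*(1)*conj(exp(-2*I*pi/5)) + 1*(1)*conj(exp(4*I*pi/5))]
      = (1/5)[(1) + (exp(4*I*pi/5)) + (exp(-2*I*pi/5)) + (exp(2*I*pi/5)) + (exp(-4*I*pi/5))] = 0/5 = 0
  <chi_3*chi_2, chi_4> = (1/5)[1*(1)*conj(1) + 1*(1)*conj(exp(-2*I*pi/5)) + 1*(1)*conj(exp(-4*I*pi/5)) + 1*(1)*conj(exp(4*I*pi/5)) + 1*(1)*conj(exp(2*I*pi/5))]
      = (1/5)[(1) + (exp(2*I*pi/5)) + (exp(4*I*pi/5)) + (exp(-4*I*pi/5)) + (exp(-2*I*pi/5))] = 0/5 = 0
(Exp terms are combined using exp(i*s)*conj(exp(i*t)) = exp(i*(s-t)), and sums of them are collapsed using the identity that for every m > 1 the m distinct m-th roots of unity sum to 0, e.g. 1 + exp(2*I*pi/3) + exp(-2*I*pi/3) = 0.)
Hence the multiplicities are chi_0: 1. Dimension check: dim(chi_3)*dim(chi_2) = 1*1 = 1 and sum (mult * dim) = 1*1 = 1.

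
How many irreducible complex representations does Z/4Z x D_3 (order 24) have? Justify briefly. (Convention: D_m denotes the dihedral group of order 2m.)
12

Proof sketch: The number of irreducible complex representations of a finite group equals its number of conjugacy classes. For a direct product, #classes(G x H) = #classes(G) * #classes(H). Z/4Z has 4 classes (abelian), D_3 has 3 classes, so 4 * 3 = 12, so Z/4Z x D_3 (order 24) has exactly 12 irreducible complex representations.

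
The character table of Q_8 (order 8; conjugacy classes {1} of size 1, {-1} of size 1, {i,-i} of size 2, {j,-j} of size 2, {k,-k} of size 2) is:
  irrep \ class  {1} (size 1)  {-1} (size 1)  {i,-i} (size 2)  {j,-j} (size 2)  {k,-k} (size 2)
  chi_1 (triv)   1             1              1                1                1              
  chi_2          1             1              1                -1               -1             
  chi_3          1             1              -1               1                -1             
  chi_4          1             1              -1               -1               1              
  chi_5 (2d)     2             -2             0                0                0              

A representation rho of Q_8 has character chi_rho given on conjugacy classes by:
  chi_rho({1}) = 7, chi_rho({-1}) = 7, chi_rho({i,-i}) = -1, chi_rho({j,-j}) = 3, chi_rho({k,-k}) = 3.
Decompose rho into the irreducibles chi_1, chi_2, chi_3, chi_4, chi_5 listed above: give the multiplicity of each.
Multiplicities: chi_1: 3, chi_2: 0, chi_3: 2, chi_4: 2, chi_5: 0.

Solution. Use <chi_rho, chi> = (1/|G|) sum_C |C| * chi_rho(C) * conj(chi(C)) with |G| = 8 for each irreducible chi in the table:
  <chi_rho, chi_1> = (1/8)[1*(7)*conj(1) + 1*(7)*conj(1) + 2*(-1)*conj(1) + 2*(3)*conj(1) + 2*(3)*conj(1)]
      = (1/8)[(7) + (7) + (-2) + (6) + (6)] = 24/8 = 3
  <chi_rho, chi_2> = (1/8)[1*(7)*conj(1) + 1*(7)*conj(1) + 2*(-1)*conj(1) + 2*(3)*conj(-1) + 2*(3)*conj(-1)]
      = (1/8)[(7) + (7) + (-2) + (-6) + (-6)] = 0/8 = 0
  <chi_rho, chi_3> = (1/8)[1*(7)*conj(1) + 1*(7)*conj(1) + 2*(-1)*conj(-1) + 2*(3)*conj(1) + 2*(3)*conj(-1)]
      = (1/8)[(7) + (7) + (2) + (6) + (-6)] = 16/8 = 2
  <chi_rho, chi_4> = (1/8)[1*(7)*conj(1) + 1*(7)*conj(1) + 2*(-1)*conj(-1) + 2*(3)*conj(-1) + 2*(3)*conj(1)]
      = (1/8)[(7) + (7) + (2) + (-6) + (6)] = 16/8 = 2
  <chi_rho, chi_5> = (1/8)[1*(7)*conj(2) + 1*(7)*conj(-2) + 2*(-1)*conj(0) + 2*(3)*conj(0) + 2*(3)*conj(0)]
      = (1/8)[(14) + (-14) + (0) + (0) + (0)] = 0/8 = 0
Dimension check: dim(rho) = sum (mult * dim) = 3*1 + 0*1 + 2*1 + 2*1 + 0*2 = 7 = chi_rho(e) = 7.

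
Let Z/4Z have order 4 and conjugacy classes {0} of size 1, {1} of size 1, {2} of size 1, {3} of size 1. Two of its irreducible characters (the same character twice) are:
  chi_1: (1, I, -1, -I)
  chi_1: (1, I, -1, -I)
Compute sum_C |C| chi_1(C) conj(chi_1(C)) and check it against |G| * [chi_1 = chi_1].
Sum = 4 = |G| = 4; so <chi_1, chi_1> = 1 (norm-1 confirms irreducibility).

Derivation: Compute term by term over conjugacy classes (|C| * chi_1(C) * conj(chi_1(C))):
  1*(1)*conj(1) + 1*(I)*conj(I) + 1*(-1)*conj(-1) + 1*(-I)*conj(-I)
  = (1) + (1) + (1) + (1)
  = 4.
(Exp terms are combined using exp(i*s)*conj(exp(i*t)) = exp(i*(s-t)), and sums of them are collapsed using the identity that for every m > 1 the m distinct m-th roots of unity sum to 0, e.g. 1 + exp(2*I*pi/3) + exp(-2*I*pi/3) = 0.)
Dividing by |G| = 4 gives 4/4 = 1, matching the row-orthogonality relation <chi_1, chi_1> = [chi_1 = chi_1].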